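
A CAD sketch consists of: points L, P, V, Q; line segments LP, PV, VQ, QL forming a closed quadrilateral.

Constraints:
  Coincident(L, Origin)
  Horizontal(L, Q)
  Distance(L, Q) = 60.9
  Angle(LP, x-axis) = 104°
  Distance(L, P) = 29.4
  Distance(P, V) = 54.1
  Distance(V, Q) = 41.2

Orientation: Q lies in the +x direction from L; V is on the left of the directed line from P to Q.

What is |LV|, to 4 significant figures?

60.00

L is at the origin; LQ is horizontal with |LQ| = 60.9 and Q in +x, so Q = (60.9, 0). LP runs at 104.0° with |LP| = 29.4, so P = (-7.113, 28.53). V is determined by |PV| = 54.1 and |VQ| = 41.2 together: it lies at the intersection of circle(P, 54.1) and circle(Q, 41.2). With |PQ| = 73.75, the foot of the radical line on PQ is 45.21 from P and the perpendicular offset is √(54.1² − 45.21²) = 29.71. Taking the left-of-PQ solution: V = (46.07, 38.44).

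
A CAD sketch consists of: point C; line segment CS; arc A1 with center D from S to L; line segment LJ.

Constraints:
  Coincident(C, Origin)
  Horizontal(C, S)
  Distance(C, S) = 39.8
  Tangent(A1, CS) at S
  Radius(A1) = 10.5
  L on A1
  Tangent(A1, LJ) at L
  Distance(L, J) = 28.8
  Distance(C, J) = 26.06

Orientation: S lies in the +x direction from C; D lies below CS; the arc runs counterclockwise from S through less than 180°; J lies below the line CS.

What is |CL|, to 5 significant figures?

32.582

Checks: |DL| = 10.50 ✓; ∠(DL, LJ) = 90.00° ✓; |LJ| = 28.80 ✓; |CJ| = 26.06 ✓.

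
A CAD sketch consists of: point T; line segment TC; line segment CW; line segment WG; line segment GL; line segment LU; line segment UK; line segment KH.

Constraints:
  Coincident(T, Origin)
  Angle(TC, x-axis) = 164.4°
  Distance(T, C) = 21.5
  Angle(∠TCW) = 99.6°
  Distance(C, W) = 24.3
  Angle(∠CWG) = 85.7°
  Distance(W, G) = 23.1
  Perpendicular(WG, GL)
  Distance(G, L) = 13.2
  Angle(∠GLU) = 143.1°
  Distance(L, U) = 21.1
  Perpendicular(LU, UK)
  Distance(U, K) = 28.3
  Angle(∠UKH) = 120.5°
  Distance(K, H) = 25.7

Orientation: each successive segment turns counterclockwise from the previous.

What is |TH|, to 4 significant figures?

50.56

LU is perpendicular to UK, so UK runs at -164.0°; with |UK| = 28.3, K = (-37.79, 0.3674). ∠UKH = 120.5° gives KH at -104.5° from the x-axis; with |KH| = 25.7, H = (-44.22, -24.51). Then |TH| = |H − T| = 50.56.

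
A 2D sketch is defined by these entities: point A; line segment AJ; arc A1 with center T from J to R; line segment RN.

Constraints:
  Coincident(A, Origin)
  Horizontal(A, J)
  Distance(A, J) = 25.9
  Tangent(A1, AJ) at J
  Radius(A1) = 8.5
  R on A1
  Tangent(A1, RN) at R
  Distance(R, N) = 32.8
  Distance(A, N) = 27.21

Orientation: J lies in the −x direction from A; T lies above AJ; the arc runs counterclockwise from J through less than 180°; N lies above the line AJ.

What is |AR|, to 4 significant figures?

19.80

Checks: |TJ| = 8.500 ✓; |TR| = 8.500 ✓; ∠(TR, RN) = 90.00° ✓; |RN| = 32.80 ✓; |AN| = 27.21 ✓.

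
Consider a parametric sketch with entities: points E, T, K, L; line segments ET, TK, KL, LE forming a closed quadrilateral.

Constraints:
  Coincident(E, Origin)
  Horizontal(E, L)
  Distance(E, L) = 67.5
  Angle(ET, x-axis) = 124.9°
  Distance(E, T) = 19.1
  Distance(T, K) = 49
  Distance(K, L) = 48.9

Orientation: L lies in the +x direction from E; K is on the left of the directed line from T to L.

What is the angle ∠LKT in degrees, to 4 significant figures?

109.6°

Checks: |TK| = 49.00 ✓; |KL| = 48.90 ✓.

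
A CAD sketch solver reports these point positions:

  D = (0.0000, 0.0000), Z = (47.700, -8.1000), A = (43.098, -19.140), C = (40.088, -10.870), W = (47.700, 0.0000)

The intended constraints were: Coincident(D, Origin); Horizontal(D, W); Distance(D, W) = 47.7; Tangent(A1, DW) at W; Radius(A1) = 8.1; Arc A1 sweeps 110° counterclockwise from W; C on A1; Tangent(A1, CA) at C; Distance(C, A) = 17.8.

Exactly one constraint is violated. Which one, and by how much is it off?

Distance(C, A) = 17.8 — off by 9.00.

D = (0.00, 0.00) ✓; D.y = 0.00, W.y = 0.00 ✓; |DW| = 47.70 ✓; ∠(ZW, WD) = 90.00° ✓; |ZW| = 8.100 ✓; bearing(Z→C) − bearing(Z→W) = 110.0° ✓; |ZC| = 8.100 ✓; ∠(ZC, CA) = 90.00° ✓; |CA| = 8.801 ✗.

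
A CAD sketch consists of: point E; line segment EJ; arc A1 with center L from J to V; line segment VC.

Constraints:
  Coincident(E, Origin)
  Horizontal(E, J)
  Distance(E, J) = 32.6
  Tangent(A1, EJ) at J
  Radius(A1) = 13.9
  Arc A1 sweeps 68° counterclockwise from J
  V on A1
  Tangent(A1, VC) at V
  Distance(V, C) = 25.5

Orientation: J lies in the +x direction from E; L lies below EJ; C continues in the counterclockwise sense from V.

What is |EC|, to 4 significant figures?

33.89

E is at the origin; EJ is horizontal with |EJ| = 32.6 and J on the +x side, so J = (32.60, 0.000). Tangency of A1 to EJ means the radius LJ is perpendicular to EJ, so L = J + (0, -13.9) = (32.60, -13.90). On A1, J sits at bearing 90° from L; a 68° counterclockwise sweep puts V at bearing 158°, so V = L + 13.9·(cos 158°, sin 158°) = (19.71, -8.693). Tangency of A1 to VC means the radius LV is perpendicular to VC, so VC runs along (−sin 158°, cos 158°); with |VC| = 25.5, C = (10.16, -32.34). Then |EC| = |C − E| = 33.89.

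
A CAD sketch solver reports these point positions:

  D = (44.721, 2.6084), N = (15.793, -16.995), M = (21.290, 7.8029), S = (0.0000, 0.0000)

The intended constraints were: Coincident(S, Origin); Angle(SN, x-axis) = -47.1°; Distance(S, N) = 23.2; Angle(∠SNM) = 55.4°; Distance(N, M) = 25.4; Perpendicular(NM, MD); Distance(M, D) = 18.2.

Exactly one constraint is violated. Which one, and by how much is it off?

Distance(M, D) = 18.2 — off by 5.80.

S = (0.00, 0.00) ✓; SN at -47.10° ✓; |SN| = 23.20 ✓; ∠SNM = 55.40° ✓; |NM| = 25.40 ✓; ∠(NM, MD) = 90.00° ✓; |MD| = 24.00 ✗.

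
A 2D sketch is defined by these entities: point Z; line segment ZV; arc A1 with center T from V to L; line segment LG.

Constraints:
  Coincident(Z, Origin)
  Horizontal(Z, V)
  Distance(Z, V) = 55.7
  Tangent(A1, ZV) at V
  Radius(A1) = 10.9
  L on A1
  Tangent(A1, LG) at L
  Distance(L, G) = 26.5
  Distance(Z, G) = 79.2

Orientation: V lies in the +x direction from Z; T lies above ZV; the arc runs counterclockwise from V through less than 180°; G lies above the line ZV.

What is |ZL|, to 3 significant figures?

67.1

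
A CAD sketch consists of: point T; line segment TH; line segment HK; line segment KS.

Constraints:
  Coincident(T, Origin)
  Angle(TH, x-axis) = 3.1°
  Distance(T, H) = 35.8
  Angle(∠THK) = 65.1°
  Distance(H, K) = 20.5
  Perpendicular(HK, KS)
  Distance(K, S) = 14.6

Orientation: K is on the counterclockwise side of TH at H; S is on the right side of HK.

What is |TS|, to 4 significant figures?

47.38

T is at the origin; TH runs at 3.1° with length 35.8, so H = 35.8·(cos 3.1°, sin 3.1°) = (35.75, 1.936). ∠THK = 65.1°, so HK runs at 3.1° + (180° − 65.1°) = 118.0° from the x-axis; with |HK| = 20.5, K = H + 20.5·(cos 118.0°, sin 118.0°) = (26.12, 20.04). The perpendicularity gives KS at right angles to HK; with |KS| = 14.6 on the right of HK, S = K + 14.6·(0.8829, 0.4695) = (39.01, 26.89). Then |TS| = |S − T| = 47.38.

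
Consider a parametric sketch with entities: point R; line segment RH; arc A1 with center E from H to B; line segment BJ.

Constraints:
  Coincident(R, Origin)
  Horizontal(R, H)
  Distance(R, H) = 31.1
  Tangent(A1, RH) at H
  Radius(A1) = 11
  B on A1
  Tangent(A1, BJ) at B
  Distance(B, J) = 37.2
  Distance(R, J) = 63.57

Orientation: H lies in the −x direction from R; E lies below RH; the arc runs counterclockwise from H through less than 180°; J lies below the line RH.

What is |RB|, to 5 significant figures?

43.583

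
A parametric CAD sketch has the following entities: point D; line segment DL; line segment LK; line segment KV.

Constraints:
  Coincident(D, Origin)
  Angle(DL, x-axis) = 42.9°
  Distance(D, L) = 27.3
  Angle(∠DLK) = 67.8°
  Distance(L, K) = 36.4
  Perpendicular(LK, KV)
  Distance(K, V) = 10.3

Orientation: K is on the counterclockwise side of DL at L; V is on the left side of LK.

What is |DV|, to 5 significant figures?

30.078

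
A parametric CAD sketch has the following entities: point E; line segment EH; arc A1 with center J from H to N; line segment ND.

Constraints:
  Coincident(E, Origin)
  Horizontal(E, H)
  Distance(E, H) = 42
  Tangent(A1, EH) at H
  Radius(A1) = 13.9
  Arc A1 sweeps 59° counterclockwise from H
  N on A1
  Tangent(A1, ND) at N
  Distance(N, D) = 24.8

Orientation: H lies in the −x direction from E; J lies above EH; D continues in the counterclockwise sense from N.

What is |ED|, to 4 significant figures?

32.92

E is at the origin; EH is horizontal with |EH| = 42.0 and H on the −x side, so H = (-42.00, 0.000). Tangency of A1 to EH means the radius JH is perpendicular to EH, so J = H + (0, 13.9) = (-42.00, 13.90). On A1, H sits at bearing -90° from J; a 59° counterclockwise sweep puts N at bearing -31°, so N = J + 13.9·(cos -31°, sin -31°) = (-30.09, 6.741). A1 meets ND tangentially, so JN is at right angles to ND, so ND runs along (−sin -31°, cos -31°); with |ND| = 24.8, D = (-17.31, 28.00). Then |ED| = |D − E| = 32.92.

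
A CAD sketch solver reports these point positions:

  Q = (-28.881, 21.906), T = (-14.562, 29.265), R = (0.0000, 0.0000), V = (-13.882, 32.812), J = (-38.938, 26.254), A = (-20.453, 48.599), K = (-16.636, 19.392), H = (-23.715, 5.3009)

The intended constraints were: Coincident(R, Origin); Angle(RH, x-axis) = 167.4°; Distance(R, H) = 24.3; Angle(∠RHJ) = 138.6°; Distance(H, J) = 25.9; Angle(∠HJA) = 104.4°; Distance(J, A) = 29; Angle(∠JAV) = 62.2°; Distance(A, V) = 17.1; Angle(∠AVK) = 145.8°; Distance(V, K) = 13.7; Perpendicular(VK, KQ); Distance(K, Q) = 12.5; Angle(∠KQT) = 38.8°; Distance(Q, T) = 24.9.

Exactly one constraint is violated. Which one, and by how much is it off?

Distance(Q, T) = 24.9 — off by 8.80.

R = (0.00, 0.00) ✓; RH at 167.4° ✓; |RH| = 24.30 ✓; ∠RHJ = 138.6° ✓; |HJ| = 25.90 ✓; ∠HJA = 104.4° ✓; |JA| = 29.00 ✓; ∠JAV = 62.20° ✓; |AV| = 17.10 ✓; ∠AVK = 145.8° ✓; |VK| = 13.70 ✓; ∠(VK, KQ) = 90.01° ✓; |KQ| = 12.50 ✓; ∠KQT = 38.80° ✓; |QT| = 16.10 ✗.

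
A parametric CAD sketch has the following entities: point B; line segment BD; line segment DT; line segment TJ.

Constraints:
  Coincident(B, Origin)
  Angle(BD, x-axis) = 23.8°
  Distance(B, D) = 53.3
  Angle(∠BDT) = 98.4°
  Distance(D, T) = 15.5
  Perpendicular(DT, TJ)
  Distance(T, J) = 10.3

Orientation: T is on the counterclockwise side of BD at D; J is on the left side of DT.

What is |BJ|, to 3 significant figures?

48.4

∠BDT = 98.4°, so DT runs at 23.8° + (180° − 98.4°) = 105° from the x-axis; with |DT| = 15.5, T = D + 15.5·(cos 105°, sin 105°) = (44.7, 36.5). DT ⟂ TJ; with |TJ| = 10.3 on the left of DT, J = T + 10.3·(-0.964, -0.266) = (34.7, 33.7). Then |BJ| = |J − B| = 48.4.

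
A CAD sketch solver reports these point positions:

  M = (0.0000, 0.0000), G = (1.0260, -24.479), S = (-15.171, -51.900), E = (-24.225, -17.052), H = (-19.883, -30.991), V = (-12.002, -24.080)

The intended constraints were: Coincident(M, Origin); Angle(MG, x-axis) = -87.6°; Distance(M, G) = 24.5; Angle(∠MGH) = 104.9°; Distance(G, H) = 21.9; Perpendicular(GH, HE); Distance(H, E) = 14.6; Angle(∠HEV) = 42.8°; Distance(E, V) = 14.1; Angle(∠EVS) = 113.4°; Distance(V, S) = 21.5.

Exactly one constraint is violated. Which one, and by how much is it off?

Distance(V, S) = 21.5 — off by 6.50.

M = (0.00, 0.00) ✓; MG at -87.60° ✓; |MG| = 24.50 ✓; ∠MGH = 104.9° ✓; |GH| = 21.90 ✓; ∠(GH, HE) = 90.00° ✓; |HE| = 14.60 ✓; ∠HEV = 42.80° ✓; |EV| = 14.10 ✓; ∠EVS = 113.4° ✓; |VS| = 28.00 ✗.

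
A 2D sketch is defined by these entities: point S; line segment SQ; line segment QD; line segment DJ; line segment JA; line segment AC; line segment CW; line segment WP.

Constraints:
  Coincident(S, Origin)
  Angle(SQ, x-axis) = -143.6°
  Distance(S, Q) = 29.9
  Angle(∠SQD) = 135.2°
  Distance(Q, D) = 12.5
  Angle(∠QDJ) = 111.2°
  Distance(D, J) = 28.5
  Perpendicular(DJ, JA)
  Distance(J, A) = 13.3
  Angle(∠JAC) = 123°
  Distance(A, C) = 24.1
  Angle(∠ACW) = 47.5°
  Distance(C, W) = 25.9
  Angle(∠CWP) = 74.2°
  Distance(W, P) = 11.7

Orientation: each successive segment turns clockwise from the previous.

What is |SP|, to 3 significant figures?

36.7

S is at the origin; SQ runs at -143.6° with length 29.9, so Q = (-24.1, -17.7). ∠SQD = 135.2° gives QD at 172° from the x-axis; with |QD| = 12.5, D = (-36.4, -15.9). ∠QDJ = 111.2° gives DJ at 103° from the x-axis; with |DJ| = 28.5, J = (-42.7, 11.9). The perpendicularity gives JA at right angles to DJ, so JA runs at 12.8°; with |JA| = 13.3, A = (-29.8, 14.8). ∠JAC = 123.0° gives AC at -44.2° from the x-axis; with |AC| = 24.1, C = (-12.5, -1.98). ∠ACW = 47.5° gives CW at -177° from the x-axis; with |CW| = 25.9, W = (-38.4, -3.47). ∠CWP = 74.2° gives WP at 77.5° from the x-axis; with |WP| = 11.7, P = (-35.8, 7.95). Then |SP| = |P − S| = 36.7.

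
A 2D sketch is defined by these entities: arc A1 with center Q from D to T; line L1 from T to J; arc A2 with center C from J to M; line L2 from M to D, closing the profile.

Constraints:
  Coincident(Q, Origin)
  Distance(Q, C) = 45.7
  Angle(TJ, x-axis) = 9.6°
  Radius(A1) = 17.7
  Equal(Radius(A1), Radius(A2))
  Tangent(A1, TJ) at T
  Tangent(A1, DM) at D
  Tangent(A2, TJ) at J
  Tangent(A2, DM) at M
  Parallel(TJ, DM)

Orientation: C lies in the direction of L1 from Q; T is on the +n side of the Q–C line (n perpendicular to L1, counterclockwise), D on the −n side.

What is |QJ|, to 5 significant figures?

49.008

The slot axis is L1's direction at 9.6°, so u = (cos 9.6°, sin 9.6°) = (0.98600, 0.16677) and n = (−sin 9.6°, cos 9.6°) = (-0.16677, 0.98600). Q is at the origin and C lies 45.7 along u from Q, so C = 45.7·u = (45.060, 7.6213). Tangency of A1 to both parallel lines with radius 17.7 puts T and D at Q ± 17.7·n: T = (-2.9518, 17.452), D = (2.9518, -17.452). Equal radii place J and M the same way about C: J = C + 17.7·n = (42.108, 25.073), M = C − 17.7·n = (48.012, -9.8308). Then |QJ| = |J − Q| = 49.008.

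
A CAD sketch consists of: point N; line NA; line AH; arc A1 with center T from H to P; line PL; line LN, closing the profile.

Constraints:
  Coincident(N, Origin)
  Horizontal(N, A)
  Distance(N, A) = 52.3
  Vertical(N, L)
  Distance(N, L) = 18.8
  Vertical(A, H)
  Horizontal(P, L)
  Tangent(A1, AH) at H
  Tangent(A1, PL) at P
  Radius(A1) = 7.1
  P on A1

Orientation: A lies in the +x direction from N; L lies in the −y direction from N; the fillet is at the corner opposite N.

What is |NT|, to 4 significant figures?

46.69

NL is vertical with |NL| = 18.8 and L on the −y side, so L = (0.000, -18.80). The virtual corner opposite N is at (52.30, -18.80). Since A1 is tangent to AH there, TH ⟂ AH and the tangent condition forces TP to be normal to PL, with radius 7.1, so the center T sits 7.1 in from both sides at T = (45.20, -11.70). Then |NT| = |T − N| = 46.69.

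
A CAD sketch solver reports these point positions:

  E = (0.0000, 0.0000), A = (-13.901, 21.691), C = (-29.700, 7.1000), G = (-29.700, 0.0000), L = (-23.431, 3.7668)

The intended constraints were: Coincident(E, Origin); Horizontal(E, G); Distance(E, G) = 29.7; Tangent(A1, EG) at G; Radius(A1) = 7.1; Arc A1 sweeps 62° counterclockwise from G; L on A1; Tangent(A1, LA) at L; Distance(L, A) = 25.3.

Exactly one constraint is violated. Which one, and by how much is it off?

Distance(L, A) = 25.3 — off by 5.00.

E = (0.00, 0.00) ✓; E.y = 0.00, G.y = 0.00 ✓; |EG| = 29.70 ✓; ∠(CG, GE) = 90.00° ✓; |CG| = 7.100 ✓; bearing(C→L) − bearing(C→G) = 62.00° ✓; |CL| = 7.100 ✓; ∠(CL, LA) = 90.00° ✓; |LA| = 20.30 ✗.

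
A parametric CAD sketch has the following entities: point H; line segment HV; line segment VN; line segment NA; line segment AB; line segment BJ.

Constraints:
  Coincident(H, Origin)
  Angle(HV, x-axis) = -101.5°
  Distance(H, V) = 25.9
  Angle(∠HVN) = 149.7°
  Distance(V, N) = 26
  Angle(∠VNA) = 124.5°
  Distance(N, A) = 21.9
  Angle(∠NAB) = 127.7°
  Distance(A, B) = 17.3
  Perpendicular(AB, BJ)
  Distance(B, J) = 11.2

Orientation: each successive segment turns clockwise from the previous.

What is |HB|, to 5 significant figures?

59.481

∠VNA = 124.5° gives NA at 172.70° from the x-axis; with |NA| = 21.9, A = (-44.216, -41.980). ∠NAB = 127.7° gives AB at 120.40° from the x-axis; with |AB| = 17.3, B = (-52.970, -27.058). Then |HB| = |B − H| = 59.481.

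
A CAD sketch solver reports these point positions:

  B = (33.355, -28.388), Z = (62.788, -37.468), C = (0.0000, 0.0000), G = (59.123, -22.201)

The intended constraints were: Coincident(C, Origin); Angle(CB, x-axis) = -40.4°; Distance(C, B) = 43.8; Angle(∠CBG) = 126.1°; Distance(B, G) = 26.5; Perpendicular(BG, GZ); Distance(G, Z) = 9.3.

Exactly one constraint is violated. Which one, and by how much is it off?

Distance(G, Z) = 9.3 — off by 6.40.

C = (0.00, 0.00) ✓; CB at -40.40° ✓; |CB| = 43.80 ✓; ∠CBG = 126.1° ✓; |BG| = 26.50 ✓; ∠(BG, GZ) = 90.00° ✓; |GZ| = 15.70 ✗.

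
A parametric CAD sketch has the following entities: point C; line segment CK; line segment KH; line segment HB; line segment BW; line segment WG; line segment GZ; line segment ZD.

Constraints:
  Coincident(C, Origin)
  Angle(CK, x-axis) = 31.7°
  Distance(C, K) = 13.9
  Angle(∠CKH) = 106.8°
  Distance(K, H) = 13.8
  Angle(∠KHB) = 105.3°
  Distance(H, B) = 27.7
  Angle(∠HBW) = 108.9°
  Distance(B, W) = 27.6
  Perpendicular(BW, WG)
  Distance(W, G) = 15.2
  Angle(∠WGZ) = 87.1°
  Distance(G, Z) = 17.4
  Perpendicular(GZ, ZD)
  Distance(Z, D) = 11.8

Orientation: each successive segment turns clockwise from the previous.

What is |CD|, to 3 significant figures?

22.8

C is at the origin; CK runs at 31.7° with length 13.9, so K = (11.8, 7.30). ∠CKH = 106.8° gives KH at -41.5° from the x-axis; with |KH| = 13.8, H = (22.2, -1.84). ∠KHB = 105.3° gives HB at -116° from the x-axis; with |HB| = 27.7, B = (9.93, -26.7). ∠HBW = 108.9° gives BW at 173° from the x-axis; with |BW| = 27.6, W = (-17.4, -23.2). BW ⟂ WG, so WG runs at 82.7°; with |WG| = 15.2, G = (-15.5, -8.11). ∠WGZ = 87.1° gives GZ at -10.2° from the x-axis; with |GZ| = 17.4, Z = (1.61, -11.2). The perpendicularity gives ZD at right angles to GZ, so ZD runs at -100°; with |ZD| = 11.8, D = (-0.477, -22.8). Then |CD| = |D − C| = 22.8.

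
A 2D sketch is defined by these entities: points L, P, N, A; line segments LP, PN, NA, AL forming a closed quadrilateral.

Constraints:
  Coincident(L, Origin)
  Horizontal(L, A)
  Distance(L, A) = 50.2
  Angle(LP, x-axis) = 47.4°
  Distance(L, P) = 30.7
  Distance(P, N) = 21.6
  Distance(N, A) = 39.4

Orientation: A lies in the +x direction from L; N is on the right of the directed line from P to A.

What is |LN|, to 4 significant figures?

11.45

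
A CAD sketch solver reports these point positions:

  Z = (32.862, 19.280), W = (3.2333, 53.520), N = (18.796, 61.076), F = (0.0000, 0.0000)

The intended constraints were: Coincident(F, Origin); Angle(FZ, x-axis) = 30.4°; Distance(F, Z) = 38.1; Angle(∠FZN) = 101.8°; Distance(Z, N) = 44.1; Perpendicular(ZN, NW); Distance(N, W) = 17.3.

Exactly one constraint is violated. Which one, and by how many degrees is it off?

Perpendicular(ZN, NW) — off by 7.30°.

F = (0.00, 0.00) ✓; FZ at 30.40° ✓; |FZ| = 38.10 ✓; ∠FZN = 101.8° ✓; |ZN| = 44.10 ✓; ∠(ZN, NW) = 97.30° ✗; |NW| = 17.30 ✓.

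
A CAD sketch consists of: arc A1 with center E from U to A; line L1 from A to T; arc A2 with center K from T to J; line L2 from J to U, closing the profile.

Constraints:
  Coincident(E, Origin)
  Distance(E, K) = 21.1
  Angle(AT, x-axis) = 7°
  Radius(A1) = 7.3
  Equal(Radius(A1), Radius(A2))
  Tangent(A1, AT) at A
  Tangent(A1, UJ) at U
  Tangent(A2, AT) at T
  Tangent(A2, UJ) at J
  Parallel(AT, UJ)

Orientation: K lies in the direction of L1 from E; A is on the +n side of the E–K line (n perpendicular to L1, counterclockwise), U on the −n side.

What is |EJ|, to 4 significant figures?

22.33

Tangency of A1 to both parallel lines with radius 7.3 puts A and U at E ± 7.3·n: A = (-0.8896, 7.246), U = (0.8896, -7.246). Equal radii place T and J the same way about K: T = K + 7.3·n = (20.05, 9.817), J = K − 7.3·n = (21.83, -4.674). Then |EJ| = |J − E| = 22.33.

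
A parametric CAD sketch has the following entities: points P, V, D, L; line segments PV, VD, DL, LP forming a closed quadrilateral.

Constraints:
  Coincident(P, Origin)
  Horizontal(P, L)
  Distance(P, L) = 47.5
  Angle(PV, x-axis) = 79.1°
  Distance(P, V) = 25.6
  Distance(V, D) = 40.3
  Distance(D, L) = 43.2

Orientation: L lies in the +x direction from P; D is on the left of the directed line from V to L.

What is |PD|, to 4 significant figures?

59.28

P is at the origin; PL is horizontal with |PL| = 47.5 and L in +x, so L = (47.5, 0). PV runs at 79.1° with |PV| = 25.6, so V = (4.841, 25.14). D is determined by |VD| = 40.3 and |DL| = 43.2 together: it lies at the intersection of circle(V, 40.3) and circle(L, 43.2). With |VL| = 49.51, the foot of the radical line on VL is 22.31 from V and the perpendicular offset is √(40.3² − 22.31²) = 33.56. Taking the left-of-VL solution: D = (41.10, 42.72).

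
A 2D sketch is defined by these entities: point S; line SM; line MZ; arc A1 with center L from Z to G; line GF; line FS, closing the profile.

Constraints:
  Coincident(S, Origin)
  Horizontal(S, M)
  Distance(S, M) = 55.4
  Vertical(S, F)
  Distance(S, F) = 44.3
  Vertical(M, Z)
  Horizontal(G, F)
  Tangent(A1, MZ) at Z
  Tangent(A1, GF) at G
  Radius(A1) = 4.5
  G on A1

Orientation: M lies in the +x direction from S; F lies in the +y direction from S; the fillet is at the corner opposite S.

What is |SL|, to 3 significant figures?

64.6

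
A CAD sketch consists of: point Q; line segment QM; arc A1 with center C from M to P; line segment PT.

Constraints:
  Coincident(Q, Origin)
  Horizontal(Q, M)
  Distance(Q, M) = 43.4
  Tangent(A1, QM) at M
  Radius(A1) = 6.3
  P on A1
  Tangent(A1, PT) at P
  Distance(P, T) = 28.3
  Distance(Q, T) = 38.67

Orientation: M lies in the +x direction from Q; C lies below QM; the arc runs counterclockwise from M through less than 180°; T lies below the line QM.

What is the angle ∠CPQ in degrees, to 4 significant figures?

159.8°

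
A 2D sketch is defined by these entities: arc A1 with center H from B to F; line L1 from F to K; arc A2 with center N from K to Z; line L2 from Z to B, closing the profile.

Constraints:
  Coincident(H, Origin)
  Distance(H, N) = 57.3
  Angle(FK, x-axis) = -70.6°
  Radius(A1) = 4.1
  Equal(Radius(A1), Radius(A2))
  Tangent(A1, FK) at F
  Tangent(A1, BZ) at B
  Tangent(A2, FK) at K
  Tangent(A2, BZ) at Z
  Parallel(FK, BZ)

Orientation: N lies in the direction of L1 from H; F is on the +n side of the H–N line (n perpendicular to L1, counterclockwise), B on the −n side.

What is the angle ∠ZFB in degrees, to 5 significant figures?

81.856°

Tangency of A1 to both parallel lines with radius 4.1 puts F and B at H ± 4.1·n: F = (3.8672, 1.3619), B = (-3.8672, -1.3619). Equal radii place K and Z the same way about N: K = N + 4.1·n = (22.900, -52.685), Z = N − 4.1·n = (15.166, -55.409). Then cos ∠ZFB = FZ·FB / (|FZ||FB|), giving 81.856°.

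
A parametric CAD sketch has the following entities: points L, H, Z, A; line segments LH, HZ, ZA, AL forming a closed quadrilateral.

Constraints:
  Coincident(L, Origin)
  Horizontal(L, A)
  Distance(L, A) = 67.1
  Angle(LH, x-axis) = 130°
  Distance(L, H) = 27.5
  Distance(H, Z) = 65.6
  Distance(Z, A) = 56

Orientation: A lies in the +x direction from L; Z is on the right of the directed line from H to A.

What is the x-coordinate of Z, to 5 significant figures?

21.058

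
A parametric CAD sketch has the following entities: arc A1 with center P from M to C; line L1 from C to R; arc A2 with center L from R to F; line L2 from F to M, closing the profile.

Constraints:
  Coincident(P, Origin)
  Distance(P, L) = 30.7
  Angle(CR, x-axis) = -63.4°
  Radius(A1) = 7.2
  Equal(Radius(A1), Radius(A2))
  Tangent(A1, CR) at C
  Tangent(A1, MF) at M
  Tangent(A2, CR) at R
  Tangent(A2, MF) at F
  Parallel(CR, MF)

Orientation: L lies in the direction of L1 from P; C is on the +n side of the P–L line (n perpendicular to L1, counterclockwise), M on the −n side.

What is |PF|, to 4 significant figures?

31.53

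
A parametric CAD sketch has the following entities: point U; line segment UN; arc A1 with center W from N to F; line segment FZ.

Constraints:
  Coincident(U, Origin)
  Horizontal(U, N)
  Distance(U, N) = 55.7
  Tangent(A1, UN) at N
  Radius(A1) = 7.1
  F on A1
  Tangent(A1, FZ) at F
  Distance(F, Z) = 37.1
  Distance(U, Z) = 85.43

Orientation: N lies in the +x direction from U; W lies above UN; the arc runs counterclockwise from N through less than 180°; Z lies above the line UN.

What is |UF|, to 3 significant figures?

62.5

U is at the origin; UN is horizontal with |UN| = 55.7 and N on the +x side, so N = (55.7, 0.00). A1 meets UN tangentially, so WN is at right angles to UN, so W = N + (0, 7.1) = (55.7, 7.10). Since WF ⟂ FZ (tangency), |WZ| = √(7.1² + 37.1²) = 37.8 regardless of where F sits on A1. So Z lies on both circle(U, 85.43) and circle(W, 37.8); the above-UN intersection is Z = (76.0, 38.9). F is the foot of the tangent from Z: F = (62.3, 4.47).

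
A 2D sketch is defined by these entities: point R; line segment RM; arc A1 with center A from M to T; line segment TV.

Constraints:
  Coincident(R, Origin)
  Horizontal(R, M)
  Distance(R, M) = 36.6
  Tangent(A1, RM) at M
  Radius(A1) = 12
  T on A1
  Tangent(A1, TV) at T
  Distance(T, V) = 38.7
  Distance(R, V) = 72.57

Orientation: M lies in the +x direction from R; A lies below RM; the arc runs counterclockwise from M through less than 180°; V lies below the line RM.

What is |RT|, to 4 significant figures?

34.25

Checks: ∠(AM, MR) = 90.00° ✓; |AT| = 12.00 ✓; ∠(AT, TV) = 90.00° ✓; |TV| = 38.70 ✓; |RV| = 72.57 ✓.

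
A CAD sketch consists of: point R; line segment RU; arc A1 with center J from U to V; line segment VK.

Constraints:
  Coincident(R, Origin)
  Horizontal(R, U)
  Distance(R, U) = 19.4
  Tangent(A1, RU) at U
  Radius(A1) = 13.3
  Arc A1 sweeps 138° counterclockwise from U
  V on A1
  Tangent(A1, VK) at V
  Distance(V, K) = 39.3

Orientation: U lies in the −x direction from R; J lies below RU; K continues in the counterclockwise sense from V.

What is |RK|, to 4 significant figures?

49.49

R is at the origin; RU is horizontal with |RU| = 19.4 and U on the −x side, so U = (-19.40, 0.000). Tangency of A1 to RU means the radius JU is perpendicular to RU, so J = U + (0, -13.3) = (-19.40, -13.30). On A1, U sits at bearing 90° from J; a 138° counterclockwise sweep puts V at bearing 228°, so V = J + 13.3·(cos 228°, sin 228°) = (-28.30, -23.18). A1 meets VK tangentially, so JV is at right angles to VK, so VK runs along (−sin 228°, cos 228°); with |VK| = 39.3, K = (0.9062, -49.48). Then |RK| = |K − R| = 49.49.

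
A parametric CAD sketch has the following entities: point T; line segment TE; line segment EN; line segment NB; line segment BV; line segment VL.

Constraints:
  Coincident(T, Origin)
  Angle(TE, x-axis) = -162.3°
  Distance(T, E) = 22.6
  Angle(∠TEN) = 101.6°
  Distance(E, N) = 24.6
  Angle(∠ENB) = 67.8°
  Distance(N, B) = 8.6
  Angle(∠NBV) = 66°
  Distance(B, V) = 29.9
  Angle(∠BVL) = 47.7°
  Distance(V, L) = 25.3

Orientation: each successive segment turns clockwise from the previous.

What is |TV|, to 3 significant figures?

36.1

∠ENB = 67.8° gives NB at 7.10° from the x-axis; with |NB| = 8.6, B = (-25.0, 15.6). ∠NBV = 66.0° gives BV at -107° from the x-axis; with |BV| = 29.9, V = (-33.7, -13.0). Then |TV| = |V − T| = 36.1.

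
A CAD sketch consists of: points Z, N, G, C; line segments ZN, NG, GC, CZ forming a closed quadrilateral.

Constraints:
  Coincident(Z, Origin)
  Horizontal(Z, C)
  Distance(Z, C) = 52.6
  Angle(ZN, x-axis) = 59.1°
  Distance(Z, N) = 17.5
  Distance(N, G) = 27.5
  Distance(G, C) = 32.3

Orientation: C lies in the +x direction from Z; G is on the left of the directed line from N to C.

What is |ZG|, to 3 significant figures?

43.1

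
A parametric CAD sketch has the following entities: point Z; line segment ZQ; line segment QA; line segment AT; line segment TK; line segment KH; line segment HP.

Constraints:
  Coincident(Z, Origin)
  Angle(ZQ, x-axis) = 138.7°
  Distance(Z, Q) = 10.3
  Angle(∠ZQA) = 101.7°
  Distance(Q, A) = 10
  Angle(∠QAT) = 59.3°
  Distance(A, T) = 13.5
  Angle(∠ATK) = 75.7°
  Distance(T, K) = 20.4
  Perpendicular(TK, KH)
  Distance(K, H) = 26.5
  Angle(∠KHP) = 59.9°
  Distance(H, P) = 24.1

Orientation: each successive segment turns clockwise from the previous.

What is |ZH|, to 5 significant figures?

33.039

Z is at the origin; ZQ runs at 138.7° with length 10.3, so Q = (-7.7380, 6.7980). ∠ZQA = 101.7° gives QA at 60.400° from the x-axis; with |QA| = 10.0, A = (-2.7986, 15.493). ∠QAT = 59.3° gives AT at -60.300° from the x-axis; with |AT| = 13.5, T = (3.8901, 3.7664). ∠ATK = 75.7° gives TK at -164.60° from the x-axis; with |TK| = 20.4, K = (-15.777, -1.6509). TK ⟂ KH, so KH runs at 105.40°; with |KH| = 26.5, H = (-22.815, 23.898). Then |ZH| = |H − Z| = 33.039.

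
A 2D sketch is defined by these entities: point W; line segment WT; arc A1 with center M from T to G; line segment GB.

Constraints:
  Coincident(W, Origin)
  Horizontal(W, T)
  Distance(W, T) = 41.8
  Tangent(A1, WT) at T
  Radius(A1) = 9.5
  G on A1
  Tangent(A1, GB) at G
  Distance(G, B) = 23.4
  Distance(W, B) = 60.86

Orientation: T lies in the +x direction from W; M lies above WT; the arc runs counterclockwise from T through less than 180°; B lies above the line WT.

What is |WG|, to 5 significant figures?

52.182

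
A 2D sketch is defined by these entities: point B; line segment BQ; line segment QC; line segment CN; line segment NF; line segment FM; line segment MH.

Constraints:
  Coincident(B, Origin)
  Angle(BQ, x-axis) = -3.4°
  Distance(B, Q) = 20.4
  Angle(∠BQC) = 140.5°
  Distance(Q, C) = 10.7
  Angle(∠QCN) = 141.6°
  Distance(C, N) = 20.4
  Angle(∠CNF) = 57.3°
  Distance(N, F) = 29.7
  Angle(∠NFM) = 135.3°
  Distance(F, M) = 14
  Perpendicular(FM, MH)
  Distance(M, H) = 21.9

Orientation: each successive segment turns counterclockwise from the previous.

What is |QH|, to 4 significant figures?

5.700

∠NFM = 135.3° gives FM at -118.1° from the x-axis; with |FM| = 14.0, M = (-0.5047, 3.620). FM is perpendicular to MH, so MH runs at -28.10°; with |MH| = 21.9, H = (18.81, -6.695). Then |QH| = |H − Q| = 5.700.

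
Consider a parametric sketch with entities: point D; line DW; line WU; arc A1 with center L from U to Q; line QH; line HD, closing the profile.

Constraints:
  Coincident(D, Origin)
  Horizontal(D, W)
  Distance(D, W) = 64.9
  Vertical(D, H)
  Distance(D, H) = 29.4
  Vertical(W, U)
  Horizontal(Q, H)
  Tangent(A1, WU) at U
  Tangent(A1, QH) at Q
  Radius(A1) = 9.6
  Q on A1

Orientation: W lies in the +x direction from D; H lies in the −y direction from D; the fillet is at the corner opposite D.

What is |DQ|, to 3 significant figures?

62.6

D is at the origin; DW is horizontal with |DW| = 64.9 and W on the +x side, so W = (64.9, 0.00). D and H share the same x with |DH| = 29.4 and H on the −y side, so H = (0.00, -29.4). The virtual corner opposite D is at (64.9, -29.4). Tangency of A1 to WU means the radius LU is perpendicular to WU and the tangent condition forces LQ to be normal to QH, with radius 9.6, so the center L sits 9.6 in from both sides at L = (55.3, -19.8). That places the tangent points at U = (64.9, -19.8) on WU and Q = (55.3, -29.4) on QH. Then |DQ| = |Q − D| = 62.6.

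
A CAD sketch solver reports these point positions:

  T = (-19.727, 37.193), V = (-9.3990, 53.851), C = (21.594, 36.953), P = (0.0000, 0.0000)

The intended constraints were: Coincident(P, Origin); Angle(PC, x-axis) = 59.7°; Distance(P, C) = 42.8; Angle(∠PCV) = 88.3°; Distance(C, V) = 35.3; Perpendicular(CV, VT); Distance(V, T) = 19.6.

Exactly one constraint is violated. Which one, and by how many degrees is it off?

Perpendicular(CV, VT) — off by 3.20°.

P = (0.00, 0.00) ✓; PC at 59.70° ✓; |PC| = 42.80 ✓; ∠PCV = 88.30° ✓; |CV| = 35.30 ✓; ∠(CV, VT) = 86.80° ✗; |VT| = 19.60 ✓.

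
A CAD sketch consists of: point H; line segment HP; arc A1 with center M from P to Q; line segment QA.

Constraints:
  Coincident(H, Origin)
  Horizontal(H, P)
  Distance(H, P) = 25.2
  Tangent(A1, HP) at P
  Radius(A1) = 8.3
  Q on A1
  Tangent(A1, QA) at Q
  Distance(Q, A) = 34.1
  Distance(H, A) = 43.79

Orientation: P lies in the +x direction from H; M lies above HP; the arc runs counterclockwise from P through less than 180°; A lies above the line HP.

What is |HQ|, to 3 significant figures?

34.6

Checks: ∠(MP, PH) = 90.00° ✓; |MP| = 8.300 ✓; |MQ| = 8.300 ✓; ∠(MQ, QA) = 90.00° ✓; |QA| = 34.10 ✓; |HA| = 43.79 ✓.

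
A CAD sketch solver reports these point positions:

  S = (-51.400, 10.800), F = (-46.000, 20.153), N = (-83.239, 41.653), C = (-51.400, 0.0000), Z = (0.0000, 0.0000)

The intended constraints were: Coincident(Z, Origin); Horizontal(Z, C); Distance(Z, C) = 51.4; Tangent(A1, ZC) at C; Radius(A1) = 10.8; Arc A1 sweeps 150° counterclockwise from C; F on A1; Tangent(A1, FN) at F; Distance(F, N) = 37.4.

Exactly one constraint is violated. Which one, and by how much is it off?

Distance(F, N) = 37.4 — off by 5.60.

Z = (0.00, 0.00) ✓; Z.y = 0.00, C.y = 0.00 ✓; |ZC| = 51.40 ✓; ∠(SC, CZ) = 90.00° ✓; |SC| = 10.80 ✓; bearing(S→F) − bearing(S→C) = 150.0° ✓; |SF| = 10.80 ✓; ∠(SF, FN) = 90.00° ✓; |FN| = 43.00 ✗.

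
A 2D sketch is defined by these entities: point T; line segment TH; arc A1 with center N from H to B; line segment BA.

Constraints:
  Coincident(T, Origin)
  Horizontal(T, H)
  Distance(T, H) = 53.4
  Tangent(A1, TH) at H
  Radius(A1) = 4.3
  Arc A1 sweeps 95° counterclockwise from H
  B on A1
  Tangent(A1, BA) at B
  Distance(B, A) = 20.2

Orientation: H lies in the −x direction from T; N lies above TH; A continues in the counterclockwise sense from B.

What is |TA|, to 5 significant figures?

56.599

T is at the origin; T and H share the same y with |TH| = 53.4 and H on the −x side, so H = (-53.400, 0.0000). Since A1 is tangent to TH there, NH ⟂ TH, so N = H + (0, 4.3) = (-53.400, 4.3000). On A1, H sits at bearing -90° from N; a 95° counterclockwise sweep puts B at bearing 5°, so B = N + 4.3·(cos 5°, sin 5°) = (-49.116, 4.6748). The tangent condition forces NB to be normal to BA, so BA runs along (−sin 5°, cos 5°); with |BA| = 20.2, A = (-50.877, 24.798). Then |TA| = |A − T| = 56.599.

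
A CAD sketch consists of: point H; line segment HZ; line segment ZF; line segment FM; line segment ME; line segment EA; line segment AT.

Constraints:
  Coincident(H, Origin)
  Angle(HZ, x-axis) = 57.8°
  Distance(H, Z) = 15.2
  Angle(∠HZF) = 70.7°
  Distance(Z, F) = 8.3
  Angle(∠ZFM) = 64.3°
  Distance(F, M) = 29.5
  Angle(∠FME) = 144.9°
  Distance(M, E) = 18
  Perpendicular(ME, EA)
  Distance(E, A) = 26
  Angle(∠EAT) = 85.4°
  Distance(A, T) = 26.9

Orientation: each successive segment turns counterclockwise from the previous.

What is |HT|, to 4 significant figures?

18.62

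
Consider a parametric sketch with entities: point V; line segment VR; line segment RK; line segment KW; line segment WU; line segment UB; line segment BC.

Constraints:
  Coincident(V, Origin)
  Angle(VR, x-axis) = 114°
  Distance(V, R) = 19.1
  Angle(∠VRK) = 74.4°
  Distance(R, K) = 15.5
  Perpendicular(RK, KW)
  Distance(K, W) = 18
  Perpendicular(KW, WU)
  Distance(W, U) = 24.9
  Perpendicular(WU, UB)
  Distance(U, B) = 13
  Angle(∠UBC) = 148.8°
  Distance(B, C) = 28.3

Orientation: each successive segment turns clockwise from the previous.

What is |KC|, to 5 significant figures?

21.766

V is at the origin; VR runs at 114.0° with length 19.1, so R = (-7.7687, 17.449). ∠VRK = 74.4° gives RK at 8.4000° from the x-axis; with |RK| = 15.5, K = (7.5651, 19.713). RK is perpendicular to KW, so KW runs at -81.600°; with |KW| = 18.0, W = (10.195, 1.9061). The perpendicularity gives WU at right angles to KW, so WU runs at -171.60°; with |WU| = 24.9, U = (-14.438, -1.7314). WU ⟂ UB, so UB runs at 98.400°; with |UB| = 13.0, B = (-16.337, 11.129). ∠UBC = 148.8° gives BC at 67.200° from the x-axis; with |BC| = 28.3, C = (-5.3707, 37.218). Then |KC| = |C − K| = 21.766.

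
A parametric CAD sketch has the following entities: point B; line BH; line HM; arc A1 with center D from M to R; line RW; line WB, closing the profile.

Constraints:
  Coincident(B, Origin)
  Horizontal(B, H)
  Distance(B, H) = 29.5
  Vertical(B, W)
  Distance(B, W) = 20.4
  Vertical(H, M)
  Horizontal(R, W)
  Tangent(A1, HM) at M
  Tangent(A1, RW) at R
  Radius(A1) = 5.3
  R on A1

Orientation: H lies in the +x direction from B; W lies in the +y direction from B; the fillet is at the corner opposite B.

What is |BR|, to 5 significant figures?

31.651

B is at the origin; BH is horizontal with |BH| = 29.5 and H on the +x side, so H = (29.500, 0.0000). B and W share the same x with |BW| = 20.4 and W on the +y side, so W = (0.0000, 20.400). The virtual corner opposite B is at (29.500, 20.400). Since A1 is tangent to HM there, DM ⟂ HM and tangency of A1 to RW means the radius DR is perpendicular to RW, with radius 5.3, so the center D sits 5.3 in from both sides at D = (24.200, 15.100). That places the tangent points at M = (29.500, 15.100) on HM and R = (24.200, 20.400) on RW. Then |BR| = |R − B| = 31.651.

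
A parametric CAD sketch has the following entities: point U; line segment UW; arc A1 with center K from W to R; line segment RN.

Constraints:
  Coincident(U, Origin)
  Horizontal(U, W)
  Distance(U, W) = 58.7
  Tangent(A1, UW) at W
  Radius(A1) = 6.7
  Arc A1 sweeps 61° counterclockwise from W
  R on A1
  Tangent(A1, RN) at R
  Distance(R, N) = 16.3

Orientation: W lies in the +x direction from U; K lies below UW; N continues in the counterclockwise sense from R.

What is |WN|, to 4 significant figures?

22.43

U is at the origin; UW is horizontal with |UW| = 58.7 and W on the +x side, so W = (58.70, 0.000). A1 meets UW tangentially, so KW is at right angles to UW, so K = W + (0, -6.7) = (58.70, -6.700). On A1, W sits at bearing 90° from K; a 61° counterclockwise sweep puts R at bearing 151°, so R = K + 6.7·(cos 151°, sin 151°) = (52.84, -3.452). Tangency of A1 to RN means the radius KR is perpendicular to RN, so RN runs along (−sin 151°, cos 151°); with |RN| = 16.3, N = (44.94, -17.71). Then |WN| = |N − W| = 22.43.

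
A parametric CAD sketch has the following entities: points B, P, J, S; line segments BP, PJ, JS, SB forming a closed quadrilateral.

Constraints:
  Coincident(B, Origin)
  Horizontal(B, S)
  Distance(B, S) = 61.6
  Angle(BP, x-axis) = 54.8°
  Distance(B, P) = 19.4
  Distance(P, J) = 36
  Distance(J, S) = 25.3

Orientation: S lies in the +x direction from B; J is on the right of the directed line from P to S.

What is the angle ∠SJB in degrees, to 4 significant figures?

147.9°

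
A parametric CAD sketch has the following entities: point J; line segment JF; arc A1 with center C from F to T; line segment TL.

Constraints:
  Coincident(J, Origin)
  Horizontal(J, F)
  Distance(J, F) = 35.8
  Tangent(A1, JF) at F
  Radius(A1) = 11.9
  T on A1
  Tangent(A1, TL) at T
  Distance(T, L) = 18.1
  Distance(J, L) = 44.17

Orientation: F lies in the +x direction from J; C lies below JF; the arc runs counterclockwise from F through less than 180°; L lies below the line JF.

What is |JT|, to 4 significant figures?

28.86

Checks: ∠(CF, FJ) = 90.00° ✓; |CT| = 11.90 ✓; ∠(CT, TL) = 90.00° ✓; |TL| = 18.10 ✓; |JL| = 44.17 ✓.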